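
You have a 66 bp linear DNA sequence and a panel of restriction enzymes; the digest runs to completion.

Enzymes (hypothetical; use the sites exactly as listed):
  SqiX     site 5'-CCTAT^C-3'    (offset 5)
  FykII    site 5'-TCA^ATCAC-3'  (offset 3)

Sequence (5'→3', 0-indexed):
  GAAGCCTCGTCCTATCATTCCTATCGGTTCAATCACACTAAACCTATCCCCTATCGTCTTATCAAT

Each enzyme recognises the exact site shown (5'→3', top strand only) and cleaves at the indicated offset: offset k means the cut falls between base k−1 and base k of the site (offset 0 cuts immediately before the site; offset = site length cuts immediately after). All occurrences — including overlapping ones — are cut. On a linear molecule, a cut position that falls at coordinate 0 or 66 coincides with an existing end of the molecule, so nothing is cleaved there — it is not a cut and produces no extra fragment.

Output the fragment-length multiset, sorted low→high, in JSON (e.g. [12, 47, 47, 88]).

Scan for sites:
  SqiX (CCTATC, off=5): starts [10, 19, 42, 49] → cuts [15, 24, 47, 54]
  FykII (TCAATCAC, off=3): starts [28] → cuts [31]

All cut coordinates (distinct, sorted): [15, 24, 31, 47, 54]

Fragments:
  [0,15): 15 bp
  [15,24): 9 bp
  [24,31): 7 bp
  [31,47): 16 bp
  [47,54): 7 bp
  [54,66): 12 bp

[7,7,9,12,15,16]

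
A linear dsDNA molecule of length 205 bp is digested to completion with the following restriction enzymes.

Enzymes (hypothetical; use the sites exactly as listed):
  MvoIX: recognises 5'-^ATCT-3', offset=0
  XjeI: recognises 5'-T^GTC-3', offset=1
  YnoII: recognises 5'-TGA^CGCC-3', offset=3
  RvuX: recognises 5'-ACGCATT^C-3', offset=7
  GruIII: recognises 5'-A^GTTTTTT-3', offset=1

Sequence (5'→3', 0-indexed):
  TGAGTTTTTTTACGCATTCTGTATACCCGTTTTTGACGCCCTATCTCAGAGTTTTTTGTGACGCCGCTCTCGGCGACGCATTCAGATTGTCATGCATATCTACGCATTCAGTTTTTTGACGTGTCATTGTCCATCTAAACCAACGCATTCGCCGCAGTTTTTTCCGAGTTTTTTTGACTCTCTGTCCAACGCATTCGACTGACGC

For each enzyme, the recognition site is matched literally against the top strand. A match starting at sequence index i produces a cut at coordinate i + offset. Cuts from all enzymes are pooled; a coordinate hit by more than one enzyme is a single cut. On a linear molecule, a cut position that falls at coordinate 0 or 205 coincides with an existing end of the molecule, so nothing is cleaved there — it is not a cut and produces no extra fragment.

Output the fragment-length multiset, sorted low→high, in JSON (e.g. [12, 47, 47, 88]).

Site scan:
  MvoIX (ATCT, off=0): starts [42, 97, 132] → cuts [42, 97, 132]
  XjeI (TGTC, off=1): starts [87, 121, 127, 182] → cuts [88, 122, 128, 183]
  YnoII (TGACGCC, off=3): starts [33, 58] → cuts [36, 61]
  RvuX (ACGCATTC, off=7): starts [11, 75, 101, 142, 188] → cuts [18, 82, 108, 149, 195]
  GruIII (AGTTTTTT, off=1): starts [2, 49, 109, 155, 166] → cuts [3, 50, 110, 156, 167]

Pooled cuts: [3, 18, 36, 42, 50, 61, 82, 88, 97, 108, 110, 122, 128, 132, 149, 156, 167, 183, 195]

Fragment lengths:
  [0,3): 3 bp
  [3,18): 15 bp
  [18,36): 18 bp
  [36,42): 6 bp
  [42,50): 8 bp
  [50,61): 11 bp
  [61,82): 21 bp
  [82,88): 6 bp
  [88,97): 9 bp
  [97,108): 11 bp
  [108,110): 2 bp
  [110,122): 12 bp
  [122,128): 6 bp
  [128,132): 4 bp
  [132,149): 17 bp
  [149,156): 7 bp
  [156,167): 11 bp
  [167,183): 16 bp
  [183,195): 12 bp
  [195,205): 10 bp

[2,3,4,6,6,6,7,8,9,10,11,11,11,12,12,15,16,17,18,21]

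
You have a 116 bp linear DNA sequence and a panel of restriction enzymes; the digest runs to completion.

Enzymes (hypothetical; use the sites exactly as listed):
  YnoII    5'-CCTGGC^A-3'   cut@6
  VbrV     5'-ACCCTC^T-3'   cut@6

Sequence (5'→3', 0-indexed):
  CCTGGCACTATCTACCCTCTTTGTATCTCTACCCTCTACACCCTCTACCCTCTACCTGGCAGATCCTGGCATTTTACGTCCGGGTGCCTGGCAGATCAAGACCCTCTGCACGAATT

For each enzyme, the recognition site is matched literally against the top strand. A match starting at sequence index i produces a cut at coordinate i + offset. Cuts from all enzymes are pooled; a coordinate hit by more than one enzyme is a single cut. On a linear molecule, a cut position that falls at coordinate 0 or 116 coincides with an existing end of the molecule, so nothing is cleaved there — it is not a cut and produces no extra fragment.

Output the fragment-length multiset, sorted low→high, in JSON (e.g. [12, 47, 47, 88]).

Site scan:
  YnoII CCTGGCA/6: at [0, 54, 64, 86] ⇒ [6, 60, 70, 92]
  VbrV ACCCTCT/6: at [13, 30, 39, 46, 100] ⇒ [19, 36, 45, 52, 106]

All cut coordinates (distinct, sorted): [6, 19, 36, 45, 52, 60, 70, 92, 106]

Fragment lengths:
  [0,6): 6 bp
  [6,19): 13 bp
  [19,36): 17 bp
  [36,45): 9 bp
  [45,52): 7 bp
  [52,60): 8 bp
  [60,70): 10 bp
  [70,92): 22 bp
  [92,106): 14 bp
  [106,116): 10 bp

[6,7,8,9,10,10,13,14,17,22]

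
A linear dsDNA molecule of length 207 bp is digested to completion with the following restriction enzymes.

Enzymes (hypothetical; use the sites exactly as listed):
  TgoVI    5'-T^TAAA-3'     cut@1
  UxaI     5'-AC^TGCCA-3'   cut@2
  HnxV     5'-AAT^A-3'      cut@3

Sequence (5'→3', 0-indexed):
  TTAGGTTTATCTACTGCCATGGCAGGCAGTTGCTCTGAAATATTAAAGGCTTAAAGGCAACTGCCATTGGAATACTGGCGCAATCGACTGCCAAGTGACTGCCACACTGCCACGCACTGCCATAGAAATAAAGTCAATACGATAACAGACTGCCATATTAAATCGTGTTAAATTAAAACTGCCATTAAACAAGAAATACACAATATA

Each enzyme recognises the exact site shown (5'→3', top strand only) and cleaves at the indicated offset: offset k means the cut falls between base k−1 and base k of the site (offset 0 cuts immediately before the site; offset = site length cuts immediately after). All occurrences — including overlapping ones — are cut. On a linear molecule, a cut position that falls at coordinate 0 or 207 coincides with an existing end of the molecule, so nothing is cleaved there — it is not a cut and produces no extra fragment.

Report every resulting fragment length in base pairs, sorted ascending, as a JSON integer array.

[2,3,5,6,6,7,8,8,8,9,10,10,10,11,12,12,12,12,14,15,27]

Scan for sites:
  TgoVI (TTAAA, off=1): starts [42, 50, 157, 167, 172, 184] → cuts [43, 51, 158, 168, 173, 185]
  UxaI (ACTGCCA, off=2): starts [12, 59, 86, 97, 105, 115, 148, 177] → cuts [14, 61, 88, 99, 107, 117, 150, 179]
  HnxV (AATA, off=3): starts [38, 70, 126, 135, 194, 201] → cuts [41, 73, 129, 138, 197, 204]

Pooled cuts: [14, 41, 43, 51, 61, 73, 88, 99, 107, 117, 129, 138, 150, 158, 168, 173, 179, 185, 197, 204]

Fragments:
  [0,14): 14 bp
  [14,41): 27 bp
  [41,43): 2 bp
  [43,51): 8 bp
  [51,61): 10 bp
  [61,73): 12 bp
  [73,88): 15 bp
  [88,99): 11 bp
  [99,107): 8 bp
  [107,117): 10 bp
  [117,129): 12 bp
  [129,138): 9 bp
  [138,150): 12 bp
  [150,158): 8 bp
  [158,168): 10 bp
  [168,173): 5 bp
  [173,179): 6 bp
  [179,185): 6 bp
  [185,197): 12 bp
  [197,204): 7 bp
  [204,207): 3 bp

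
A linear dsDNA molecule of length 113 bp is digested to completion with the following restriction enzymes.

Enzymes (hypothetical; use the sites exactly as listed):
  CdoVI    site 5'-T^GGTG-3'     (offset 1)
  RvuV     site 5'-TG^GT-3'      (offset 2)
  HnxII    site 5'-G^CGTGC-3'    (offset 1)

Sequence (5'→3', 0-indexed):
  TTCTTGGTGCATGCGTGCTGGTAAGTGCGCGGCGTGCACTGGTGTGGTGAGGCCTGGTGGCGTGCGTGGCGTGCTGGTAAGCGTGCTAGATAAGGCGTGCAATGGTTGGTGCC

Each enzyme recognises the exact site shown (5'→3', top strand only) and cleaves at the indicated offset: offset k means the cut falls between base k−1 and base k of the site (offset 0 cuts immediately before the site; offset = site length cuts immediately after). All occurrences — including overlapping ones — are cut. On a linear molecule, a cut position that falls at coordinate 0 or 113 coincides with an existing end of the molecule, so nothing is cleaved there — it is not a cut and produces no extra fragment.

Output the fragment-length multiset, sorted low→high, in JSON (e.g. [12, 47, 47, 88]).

[1,1,1,1,1,3,4,4,5,5,5,7,7,7,8,9,9,9,12,14]

Per-enzyme occurrences:
  CdoVI TGGTG/1: at [4, 39, 44, 54, 106] ⇒ [5, 40, 45, 55, 107]
  RvuV TGGT/2: at [4, 18, 39, 44, 54, 74, 102, 106] ⇒ [6, 20, 41, 46, 56, 76, 104, 108]
  HnxII GCGTGC/1: at [12, 31, 59, 68, 80, 94] ⇒ [13, 32, 60, 69, 81, 95]

All cut coordinates (distinct, sorted): [5, 6, 13, 20, 32, 40, 41, 45, 46, 55, 56, 60, 69, 76, 81, 95, 104, 107, 108]

Fragments:
  [0,5): 5 bp
  [5,6): 1 bp
  [6,13): 7 bp
  [13,20): 7 bp
  [20,32): 12 bp
  [32,40): 8 bp
  [40,41): 1 bp
  [41,45): 4 bp
  [45,46): 1 bp
  [46,55): 9 bp
  [55,56): 1 bp
  [56,60): 4 bp
  [60,69): 9 bp
  [69,76): 7 bp
  [76,81): 5 bp
  [81,95): 14 bp
  [95,104): 9 bp
  [104,107): 3 bp
  [107,108): 1 bp
  [108,113): 5 bp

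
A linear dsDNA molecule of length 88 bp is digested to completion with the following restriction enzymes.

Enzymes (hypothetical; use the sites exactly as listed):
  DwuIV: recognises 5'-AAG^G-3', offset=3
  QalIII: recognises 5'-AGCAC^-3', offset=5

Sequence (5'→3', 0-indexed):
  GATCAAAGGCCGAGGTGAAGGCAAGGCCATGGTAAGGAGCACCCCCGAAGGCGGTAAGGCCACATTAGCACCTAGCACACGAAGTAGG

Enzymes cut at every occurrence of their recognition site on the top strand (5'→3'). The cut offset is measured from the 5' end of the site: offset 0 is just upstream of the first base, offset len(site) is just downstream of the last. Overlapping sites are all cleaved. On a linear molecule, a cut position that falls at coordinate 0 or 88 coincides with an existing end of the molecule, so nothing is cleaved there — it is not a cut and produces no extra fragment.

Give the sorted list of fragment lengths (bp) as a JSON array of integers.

Site scan:
  DwuIV AAGG/3: at [5, 17, 22, 33, 47, 55] ⇒ [8, 20, 25, 36, 50, 58]
  QalIII AGCAC/5: at [37, 66, 73] ⇒ [42, 71, 78]

All cut coordinates (distinct, sorted): [8, 20, 25, 36, 42, 50, 58, 71, 78]

Fragments:
  [0,8): 8 bp
  [8,20): 12 bp
  [20,25): 5 bp
  [25,36): 11 bp
  [36,42): 6 bp
  [42,50): 8 bp
  [50,58): 8 bp
  [58,71): 13 bp
  [71,78): 7 bp
  [78,88): 10 bp

[5,6,7,8,8,8,10,11,12,13]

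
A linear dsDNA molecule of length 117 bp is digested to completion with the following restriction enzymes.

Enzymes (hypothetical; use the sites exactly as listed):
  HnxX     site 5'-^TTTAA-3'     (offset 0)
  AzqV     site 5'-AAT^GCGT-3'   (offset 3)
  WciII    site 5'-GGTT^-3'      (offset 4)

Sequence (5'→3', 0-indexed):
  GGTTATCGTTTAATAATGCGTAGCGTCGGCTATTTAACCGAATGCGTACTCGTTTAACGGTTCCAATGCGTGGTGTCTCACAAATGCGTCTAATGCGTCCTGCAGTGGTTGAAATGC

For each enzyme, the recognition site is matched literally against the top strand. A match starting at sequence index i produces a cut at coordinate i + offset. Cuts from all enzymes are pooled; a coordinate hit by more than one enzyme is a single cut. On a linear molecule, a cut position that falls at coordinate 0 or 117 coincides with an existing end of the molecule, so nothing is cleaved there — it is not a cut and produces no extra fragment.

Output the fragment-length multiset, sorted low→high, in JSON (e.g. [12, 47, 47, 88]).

Scan for sites:
  HnxX (TTTAA, off=0): starts [8, 32, 52] → cuts [8, 32, 52]
  AzqV (AATGCGT, off=3): starts [14, 40, 64, 82, 91] → cuts [17, 43, 67, 85, 94]
  WciII (GGTT, off=4): starts [0, 58, 106] → cuts [4, 62, 110]

Pooled cuts: [4, 8, 17, 32, 43, 52, 62, 67, 85, 94, 110]

Fragments:
  [0,4): 4 bp
  [4,8): 4 bp
  [8,17): 9 bp
  [17,32): 15 bp
  [32,43): 11 bp
  [43,52): 9 bp
  [52,62): 10 bp
  [62,67): 5 bp
  [67,85): 18 bp
  [85,94): 9 bp
  [94,110): 16 bp
  [110,117): 7 bp

[4,4,5,7,9,9,9,10,11,15,16,18]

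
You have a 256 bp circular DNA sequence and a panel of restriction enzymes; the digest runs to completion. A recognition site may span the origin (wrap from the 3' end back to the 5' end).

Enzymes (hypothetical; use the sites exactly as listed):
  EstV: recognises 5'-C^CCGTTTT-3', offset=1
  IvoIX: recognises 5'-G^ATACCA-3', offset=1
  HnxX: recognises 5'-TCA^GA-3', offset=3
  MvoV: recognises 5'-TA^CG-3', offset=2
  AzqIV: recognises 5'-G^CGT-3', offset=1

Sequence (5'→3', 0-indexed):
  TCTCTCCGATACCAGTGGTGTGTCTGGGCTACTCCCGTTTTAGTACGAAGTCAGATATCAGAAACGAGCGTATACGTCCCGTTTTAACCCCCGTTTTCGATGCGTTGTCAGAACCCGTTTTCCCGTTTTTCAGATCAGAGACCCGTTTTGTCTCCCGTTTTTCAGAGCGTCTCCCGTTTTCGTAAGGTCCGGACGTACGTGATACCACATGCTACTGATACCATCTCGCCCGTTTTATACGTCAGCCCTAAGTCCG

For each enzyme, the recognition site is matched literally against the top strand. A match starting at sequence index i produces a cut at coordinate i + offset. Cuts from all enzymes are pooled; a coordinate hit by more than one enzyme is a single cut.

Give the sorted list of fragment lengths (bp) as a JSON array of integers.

Scan for sites:
  EstV CCCGTTTT/1: at [33, 77, 89, 113, 121, 141, 153, 172, 228] ⇒ [34, 78, 90, 114, 122, 142, 154, 173, 229]
  IvoIX GATACCA/1: at [7, 200, 216] ⇒ [8, 201, 217]
  HnxX TCAGA/3: at [50, 57, 107, 129, 134, 161] ⇒ [53, 60, 110, 132, 137, 164]
  MvoV TACG/2: at [43, 72, 195, 237] ⇒ [45, 74, 197, 239]
  AzqIV GCGT/1: at [67, 101, 166] ⇒ [68, 102, 167]

All cut coordinates (distinct, sorted): [8, 34, 45, 53, 60, 68, 74, 78, 90, 102, 110, 114, 122, 132, 137, 142, 154, 164, 167, 173, 197, 201, 217, 229, 239]

Fragment lengths:
  8→34: 26 bp
  34→45: 11 bp
  45→53: 8 bp
  53→60: 7 bp
  60→68: 8 bp
  68→74: 6 bp
  74→78: 4 bp
  78→90: 12 bp
  90→102: 12 bp
  102→110: 8 bp
  110→114: 4 bp
  114→122: 8 bp
  122→132: 10 bp
  132→137: 5 bp
  137→142: 5 bp
  142→154: 12 bp
  154→164: 10 bp
  164→167: 3 bp
  167→173: 6 bp
  173→197: 24 bp
  197→201: 4 bp
  201→217: 16 bp
  217→229: 12 bp
  229→239: 10 bp
  239→8 (wrap): 256-239+8 = 25 bp

[3,4,4,4,5,5,6,6,7,8,8,8,8,10,10,10,11,12,12,12,12,16,24,25,26]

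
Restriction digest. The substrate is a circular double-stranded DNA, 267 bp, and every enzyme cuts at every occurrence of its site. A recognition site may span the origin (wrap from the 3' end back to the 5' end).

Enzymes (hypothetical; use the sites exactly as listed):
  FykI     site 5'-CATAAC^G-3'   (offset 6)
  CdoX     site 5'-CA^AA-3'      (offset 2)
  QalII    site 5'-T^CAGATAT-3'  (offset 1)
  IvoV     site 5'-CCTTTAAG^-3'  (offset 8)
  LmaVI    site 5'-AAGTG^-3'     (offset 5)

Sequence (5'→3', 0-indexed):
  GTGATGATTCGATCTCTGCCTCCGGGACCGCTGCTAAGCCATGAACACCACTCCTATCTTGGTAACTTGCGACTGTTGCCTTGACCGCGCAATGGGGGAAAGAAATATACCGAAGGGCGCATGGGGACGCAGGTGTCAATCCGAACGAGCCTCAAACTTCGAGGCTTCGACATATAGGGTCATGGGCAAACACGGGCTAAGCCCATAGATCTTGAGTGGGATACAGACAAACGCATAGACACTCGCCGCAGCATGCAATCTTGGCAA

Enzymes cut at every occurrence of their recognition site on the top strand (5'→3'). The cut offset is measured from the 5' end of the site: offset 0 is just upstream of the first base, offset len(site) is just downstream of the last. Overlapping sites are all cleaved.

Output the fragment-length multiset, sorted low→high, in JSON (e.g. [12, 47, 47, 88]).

[34,41,41,151]

Site scan:
  FykI (CATAACG, off=6): no sites
  CdoX (CAAA, off=2): starts [152, 186, 227] → cuts [154, 188, 229]
  QalII (TCAGATAT, off=1): no sites
  IvoV (CCTTTAAG, off=8): no sites
  LmaVI (AAGTG, off=5): starts [265] → cuts [3]

Pooled cuts: [3, 154, 188, 229]

Fragment lengths:
  3→154: 151 bp
  154→188: 34 bp
  188→229: 41 bp
  229→3 (wrap): 267-229+3 = 41 bp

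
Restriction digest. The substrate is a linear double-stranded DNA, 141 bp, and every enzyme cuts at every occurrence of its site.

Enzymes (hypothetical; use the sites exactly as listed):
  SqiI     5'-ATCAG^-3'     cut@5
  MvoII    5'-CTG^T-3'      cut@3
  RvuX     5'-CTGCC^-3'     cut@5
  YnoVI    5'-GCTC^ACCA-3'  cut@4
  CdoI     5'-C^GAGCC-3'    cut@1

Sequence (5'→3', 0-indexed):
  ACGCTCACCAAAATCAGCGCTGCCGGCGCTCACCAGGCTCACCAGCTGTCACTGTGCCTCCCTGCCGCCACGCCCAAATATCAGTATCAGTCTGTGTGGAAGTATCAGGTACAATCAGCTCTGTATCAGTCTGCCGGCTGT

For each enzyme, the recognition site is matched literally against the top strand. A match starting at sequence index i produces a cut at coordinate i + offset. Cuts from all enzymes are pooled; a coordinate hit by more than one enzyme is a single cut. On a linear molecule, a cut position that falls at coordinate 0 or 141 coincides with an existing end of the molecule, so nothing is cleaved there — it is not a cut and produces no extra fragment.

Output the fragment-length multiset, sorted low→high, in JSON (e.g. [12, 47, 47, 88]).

[1,4,5,5,6,6,6,6,6,7,7,8,9,10,11,12,14,18]

Scan for sites:
  SqiI (ATCAG, off=5): starts [12, 79, 85, 103, 113, 124] → cuts [17, 84, 90, 108, 118, 129]
  MvoII (CTGT, off=3): starts [45, 51, 91, 120, 137] → cuts [48, 54, 94, 123, 140]
  RvuX (CTGCC, off=5): starts [19, 61, 130] → cuts [24, 66, 135]
  YnoVI (GCTCACCA, off=4): starts [2, 27, 36] → cuts [6, 31, 40]
  CdoI (CGAGCC, off=1): no sites

All cut coordinates (distinct, sorted): [6, 17, 24, 31, 40, 48, 54, 66, 84, 90, 94, 108, 118, 123, 129, 135, 140]

Fragment lengths:
  [0,6): 6 bp
  [6,17): 11 bp
  [17,24): 7 bp
  [24,31): 7 bp
  [31,40): 9 bp
  [40,48): 8 bp
  [48,54): 6 bp
  [54,66): 12 bp
  [66,84): 18 bp
  [84,90): 6 bp
  [90,94): 4 bp
  [94,108): 14 bp
  [108,118): 10 bp
  [118,123): 5 bp
  [123,129): 6 bp
  [129,135): 6 bp
  [135,140): 5 bp
  [140,141): 1 bp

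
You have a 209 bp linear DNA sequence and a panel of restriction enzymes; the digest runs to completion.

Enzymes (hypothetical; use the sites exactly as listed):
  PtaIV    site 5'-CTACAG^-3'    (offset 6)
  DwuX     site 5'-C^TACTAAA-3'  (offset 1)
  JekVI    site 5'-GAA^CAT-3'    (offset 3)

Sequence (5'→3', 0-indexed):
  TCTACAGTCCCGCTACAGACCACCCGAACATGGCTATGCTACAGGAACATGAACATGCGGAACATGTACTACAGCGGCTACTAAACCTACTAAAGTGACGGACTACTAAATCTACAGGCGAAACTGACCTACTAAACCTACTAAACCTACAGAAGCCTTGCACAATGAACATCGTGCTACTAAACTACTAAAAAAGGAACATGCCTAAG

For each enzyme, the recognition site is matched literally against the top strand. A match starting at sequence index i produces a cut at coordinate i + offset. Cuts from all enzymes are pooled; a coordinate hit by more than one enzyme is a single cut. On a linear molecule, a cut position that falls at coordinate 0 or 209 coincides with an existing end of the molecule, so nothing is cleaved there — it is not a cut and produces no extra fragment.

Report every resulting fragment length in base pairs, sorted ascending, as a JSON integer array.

[3,4,6,7,8,8,9,9,9,10,10,11,12,12,14,14,14,16,16,17]

Scan for sites:
  PtaIV (CTACAG, off=6): starts [1, 12, 38, 68, 111, 146] → cuts [7, 18, 44, 74, 117, 152]
  DwuX (CTACTAAA, off=1): starts [77, 86, 102, 128, 137, 176, 184] → cuts [78, 87, 103, 129, 138, 177, 185]
  JekVI (GAACAT, off=3): starts [25, 44, 50, 59, 166, 196] → cuts [28, 47, 53, 62, 169, 199]

All cut coordinates (distinct, sorted): [7, 18, 28, 44, 47, 53, 62, 74, 78, 87, 103, 117, 129, 138, 152, 169, 177, 185, 199]

Fragments:
  [0,7): 7 bp
  [7,18): 11 bp
  [18,28): 10 bp
  [28,44): 16 bp
  [44,47): 3 bp
  [47,53): 6 bp
  [53,62): 9 bp
  [62,74): 12 bp
  [74,78): 4 bp
  [78,87): 9 bp
  [87,103): 16 bp
  [103,117): 14 bp
  [117,129): 12 bp
  [129,138): 9 bp
  [138,152): 14 bp
  [152,169): 17 bp
  [169,177): 8 bp
  [177,185): 8 bp
  [185,199): 14 bp
  [199,209): 10 bp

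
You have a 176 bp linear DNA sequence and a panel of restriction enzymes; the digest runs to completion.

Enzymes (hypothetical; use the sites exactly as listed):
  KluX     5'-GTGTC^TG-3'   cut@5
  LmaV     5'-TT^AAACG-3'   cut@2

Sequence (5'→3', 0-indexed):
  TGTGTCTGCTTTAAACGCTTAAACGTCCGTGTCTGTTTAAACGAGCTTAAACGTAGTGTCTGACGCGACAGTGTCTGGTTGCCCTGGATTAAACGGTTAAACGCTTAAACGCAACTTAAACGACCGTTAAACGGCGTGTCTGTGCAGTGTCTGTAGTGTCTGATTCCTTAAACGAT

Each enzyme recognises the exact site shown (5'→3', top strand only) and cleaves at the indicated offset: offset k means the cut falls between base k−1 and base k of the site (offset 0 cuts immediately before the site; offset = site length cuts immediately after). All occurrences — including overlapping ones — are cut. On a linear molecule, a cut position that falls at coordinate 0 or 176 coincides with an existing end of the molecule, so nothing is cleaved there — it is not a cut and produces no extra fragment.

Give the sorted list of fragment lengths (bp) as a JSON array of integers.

Site scan:
  KluX (GTGTCTG, off=5): starts [1, 28, 55, 70, 135, 146, 155] → cuts [6, 33, 60, 75, 140, 151, 160]
  LmaV (TTAAACG, off=2): starts [10, 18, 36, 46, 88, 96, 104, 115, 126, 167] → cuts [12, 20, 38, 48, 90, 98, 106, 117, 128, 169]

All cut coordinates (distinct, sorted): [6, 12, 20, 33, 38, 48, 60, 75, 90, 98, 106, 117, 128, 140, 151, 160, 169]

Fragment lengths:
  [0,6): 6 bp
  [6,12): 6 bp
  [12,20): 8 bp
  [20,33): 13 bp
  [33,38): 5 bp
  [38,48): 10 bp
  [48,60): 12 bp
  [60,75): 15 bp
  [75,90): 15 bp
  [90,98): 8 bp
  [98,106): 8 bp
  [106,117): 11 bp
  [117,128): 11 bp
  [128,140): 12 bp
  [140,151): 11 bp
  [151,160): 9 bp
  [160,169): 9 bp
  [169,176): 7 bp

[5,6,6,7,8,8,8,9,9,10,11,11,11,12,12,13,15,15]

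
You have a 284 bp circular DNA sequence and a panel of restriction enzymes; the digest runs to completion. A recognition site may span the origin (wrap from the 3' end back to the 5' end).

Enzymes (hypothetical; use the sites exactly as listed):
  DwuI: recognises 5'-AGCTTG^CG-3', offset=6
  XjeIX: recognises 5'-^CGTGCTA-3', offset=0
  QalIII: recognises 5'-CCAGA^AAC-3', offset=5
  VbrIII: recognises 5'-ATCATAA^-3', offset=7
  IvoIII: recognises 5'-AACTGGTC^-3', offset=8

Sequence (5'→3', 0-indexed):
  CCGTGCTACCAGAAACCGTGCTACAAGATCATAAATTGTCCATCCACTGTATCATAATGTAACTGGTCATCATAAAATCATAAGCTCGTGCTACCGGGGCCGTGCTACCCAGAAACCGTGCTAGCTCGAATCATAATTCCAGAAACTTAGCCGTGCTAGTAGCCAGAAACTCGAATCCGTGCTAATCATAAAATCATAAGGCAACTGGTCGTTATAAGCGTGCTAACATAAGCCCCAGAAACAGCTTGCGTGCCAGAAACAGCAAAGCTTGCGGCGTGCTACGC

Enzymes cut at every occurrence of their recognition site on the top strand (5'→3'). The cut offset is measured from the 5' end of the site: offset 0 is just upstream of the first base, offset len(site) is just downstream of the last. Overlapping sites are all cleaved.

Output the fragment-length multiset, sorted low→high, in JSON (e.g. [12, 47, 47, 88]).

[3,3,3,3,7,7,8,8,8,8,9,9,10,11,11,11,12,13,14,14,14,16,18,20,21,23]

Site scan:
  DwuI AGCTTGCG/6: at [242, 265] ⇒ [248, 271]
  XjeIX CGTGCTA/0: at [1, 16, 86, 100, 116, 151, 177, 218, 274] ⇒ [1, 16, 86, 100, 116, 151, 177, 218, 274]
  QalIII CCAGAAAC/5: at [8, 108, 138, 162, 234, 252] ⇒ [13, 113, 143, 167, 239, 257]
  VbrIII ATCATAA/7: at [27, 50, 68, 76, 129, 184, 192] ⇒ [34, 57, 75, 83, 136, 191, 199]
  IvoIII AACTGGTC/8: at [60, 202] ⇒ [68, 210]

Pooled cuts: [1, 13, 16, 34, 57, 68, 75, 83, 86, 100, 113, 116, 136, 143, 151, 167, 177, 191, 199, 210, 218, 239, 248, 257, 271, 274]

Fragment lengths:
  1→13: 12 bp
  13→16: 3 bp
  16→34: 18 bp
  34→57: 23 bp
  57→68: 11 bp
  68→75: 7 bp
  75→83: 8 bp
  83→86: 3 bp
  86→100: 14 bp
  100→113: 13 bp
  113→116: 3 bp
  116→136: 20 bp
  136→143: 7 bp
  143→151: 8 bp
  151→167: 16 bp
  167→177: 10 bp
  177→191: 14 bp
  191→199: 8 bp
  199→210: 11 bp
  210→218: 8 bp
  218→239: 21 bp
  239→248: 9 bp
  248→257: 9 bp
  257→271: 14 bp
  271→274: 3 bp
  274→1 (wrap): 284-274+1 = 11 bp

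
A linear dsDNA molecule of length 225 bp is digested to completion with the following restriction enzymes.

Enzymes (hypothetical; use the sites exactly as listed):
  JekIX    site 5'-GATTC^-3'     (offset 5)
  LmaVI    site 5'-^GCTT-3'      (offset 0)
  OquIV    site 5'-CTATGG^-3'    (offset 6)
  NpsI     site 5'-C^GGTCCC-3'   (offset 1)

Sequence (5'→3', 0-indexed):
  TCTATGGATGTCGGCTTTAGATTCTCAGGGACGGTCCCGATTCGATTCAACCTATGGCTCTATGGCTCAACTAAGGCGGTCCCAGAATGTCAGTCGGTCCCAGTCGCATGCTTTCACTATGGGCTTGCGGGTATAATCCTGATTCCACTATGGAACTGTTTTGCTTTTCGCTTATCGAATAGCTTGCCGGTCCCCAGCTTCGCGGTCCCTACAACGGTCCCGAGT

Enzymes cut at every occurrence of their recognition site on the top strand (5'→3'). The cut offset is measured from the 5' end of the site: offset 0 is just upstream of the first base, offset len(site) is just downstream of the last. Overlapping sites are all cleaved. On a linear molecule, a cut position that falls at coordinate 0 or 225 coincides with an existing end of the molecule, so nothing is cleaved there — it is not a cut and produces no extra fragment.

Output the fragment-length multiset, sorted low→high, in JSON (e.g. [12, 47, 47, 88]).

[5,6,7,7,7,7,8,8,8,8,9,9,10,11,11,12,12,12,13,14,18,23]

Scan for sites:
  JekIX (GATTC, off=5): starts [19, 38, 43, 140] → cuts [24, 43, 48, 145]
  LmaVI (GCTT, off=0): starts [13, 109, 122, 162, 169, 181, 196] → cuts [13, 109, 122, 162, 169, 181, 196]
  OquIV (CTATGG, off=6): starts [1, 51, 59, 116, 147] → cuts [7, 57, 65, 122, 153]
  NpsI (CGGTCCC, off=1): starts [31, 76, 94, 187, 202, 214] → cuts [32, 77, 95, 188, 203, 215]

Pooled cuts: [7, 13, 24, 32, 43, 48, 57, 65, 77, 95, 109, 122, 145, 153, 162, 169, 181, 188, 196, 203, 215]

Fragment lengths:
  [0,7): 7 bp
  [7,13): 6 bp
  [13,24): 11 bp
  [24,32): 8 bp
  [32,43): 11 bp
  [43,48): 5 bp
  [48,57): 9 bp
  [57,65): 8 bp
  [65,77): 12 bp
  [77,95): 18 bp
  [95,109): 14 bp
  [109,122): 13 bp
  [122,145): 23 bp
  [145,153): 8 bp
  [153,162): 9 bp
  [162,169): 7 bp
  [169,181): 12 bp
  [181,188): 7 bp
  [188,196): 8 bp
  [196,203): 7 bp
  [203,215): 12 bp
  [215,225): 10 bp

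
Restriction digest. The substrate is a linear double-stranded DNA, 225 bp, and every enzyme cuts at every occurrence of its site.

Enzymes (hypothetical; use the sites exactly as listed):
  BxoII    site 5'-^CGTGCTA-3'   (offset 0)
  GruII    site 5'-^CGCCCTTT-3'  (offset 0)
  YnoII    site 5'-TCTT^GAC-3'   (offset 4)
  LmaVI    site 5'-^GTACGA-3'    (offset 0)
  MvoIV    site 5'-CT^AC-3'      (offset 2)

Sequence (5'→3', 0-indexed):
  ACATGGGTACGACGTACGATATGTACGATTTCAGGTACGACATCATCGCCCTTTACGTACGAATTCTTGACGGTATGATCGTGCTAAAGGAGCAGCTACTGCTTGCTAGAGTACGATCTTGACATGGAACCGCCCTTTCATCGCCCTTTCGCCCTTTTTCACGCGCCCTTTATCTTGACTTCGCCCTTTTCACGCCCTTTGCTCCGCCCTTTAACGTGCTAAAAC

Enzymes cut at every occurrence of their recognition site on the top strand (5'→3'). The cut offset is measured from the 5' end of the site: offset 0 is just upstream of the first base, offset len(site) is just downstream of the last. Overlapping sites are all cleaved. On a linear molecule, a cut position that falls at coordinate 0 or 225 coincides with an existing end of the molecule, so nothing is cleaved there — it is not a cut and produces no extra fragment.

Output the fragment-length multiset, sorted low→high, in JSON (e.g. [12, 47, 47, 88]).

[5,6,7,8,9,10,10,10,10,11,11,11,11,12,12,12,12,13,13,14,18]

Per-enzyme occurrences:
  BxoII CGTGCTA/0: at [79, 214] ⇒ [79, 214]
  GruII CGCCCTTT/0: at [46, 130, 141, 149, 163, 181, 192, 204] ⇒ [46, 130, 141, 149, 163, 181, 192, 204]
  YnoII TCTTGAC/4: at [64, 116, 172] ⇒ [68, 120, 176]
  LmaVI GTACGA/0: at [6, 13, 22, 34, 56, 110] ⇒ [6, 13, 22, 34, 56, 110]
  MvoIV CTAC/2: at [95] ⇒ [97]

Pooled cuts: [6, 13, 22, 34, 46, 56, 68, 79, 97, 110, 120, 130, 141, 149, 163, 176, 181, 192, 204, 214]

Fragment lengths:
  [0,6): 6 bp
  [6,13): 7 bp
  [13,22): 9 bp
  [22,34): 12 bp
  [34,46): 12 bp
  [46,56): 10 bp
  [56,68): 12 bp
  [68,79): 11 bp
  [79,97): 18 bp
  [97,110): 13 bp
  [110,120): 10 bp
  [120,130): 10 bp
  [130,141): 11 bp
  [141,149): 8 bp
  [149,163): 14 bp
  [163,176): 13 bp
  [176,181): 5 bp
  [181,192): 11 bp
  [192,204): 12 bp
  [204,214): 10 bp
  [214,225): 11 bp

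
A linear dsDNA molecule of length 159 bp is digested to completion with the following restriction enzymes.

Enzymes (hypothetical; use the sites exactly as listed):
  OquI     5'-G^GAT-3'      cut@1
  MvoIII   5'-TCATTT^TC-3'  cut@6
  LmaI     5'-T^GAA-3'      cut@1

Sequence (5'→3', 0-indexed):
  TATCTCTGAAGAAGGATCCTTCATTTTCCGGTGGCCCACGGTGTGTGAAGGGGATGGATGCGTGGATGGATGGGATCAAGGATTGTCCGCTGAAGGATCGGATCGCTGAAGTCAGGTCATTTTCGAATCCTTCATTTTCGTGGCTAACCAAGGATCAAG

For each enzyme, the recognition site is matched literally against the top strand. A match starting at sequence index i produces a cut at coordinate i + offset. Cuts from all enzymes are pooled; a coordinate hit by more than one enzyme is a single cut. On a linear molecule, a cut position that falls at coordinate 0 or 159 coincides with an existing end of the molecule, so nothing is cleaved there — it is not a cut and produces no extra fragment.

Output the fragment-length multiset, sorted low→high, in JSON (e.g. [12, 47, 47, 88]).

[4,4,4,5,5,6,7,7,7,7,7,8,11,12,15,15,15,20]

Site scan:
  OquI GGAT/1: at [13, 51, 55, 63, 67, 72, 79, 94, 99, 151] ⇒ [14, 52, 56, 64, 68, 73, 80, 95, 100, 152]
  MvoIII TCATTTTC/6: at [20, 116, 131] ⇒ [26, 122, 137]
  LmaI TGAA/1: at [6, 45, 90, 106] ⇒ [7, 46, 91, 107]

All cut coordinates (distinct, sorted): [7, 14, 26, 46, 52, 56, 64, 68, 73, 80, 91, 95, 100, 107, 122, 137, 152]

Fragment lengths:
  [0,7): 7 bp
  [7,14): 7 bp
  [14,26): 12 bp
  [26,46): 20 bp
  [46,52): 6 bp
  [52,56): 4 bp
  [56,64): 8 bp
  [64,68): 4 bp
  [68,73): 5 bp
  [73,80): 7 bp
  [80,91): 11 bp
  [91,95): 4 bp
  [95,100): 5 bp
  [100,107): 7 bp
  [107,122): 15 bp
  [122,137): 15 bp
  [137,152): 15 bp
  [152,159): 7 bp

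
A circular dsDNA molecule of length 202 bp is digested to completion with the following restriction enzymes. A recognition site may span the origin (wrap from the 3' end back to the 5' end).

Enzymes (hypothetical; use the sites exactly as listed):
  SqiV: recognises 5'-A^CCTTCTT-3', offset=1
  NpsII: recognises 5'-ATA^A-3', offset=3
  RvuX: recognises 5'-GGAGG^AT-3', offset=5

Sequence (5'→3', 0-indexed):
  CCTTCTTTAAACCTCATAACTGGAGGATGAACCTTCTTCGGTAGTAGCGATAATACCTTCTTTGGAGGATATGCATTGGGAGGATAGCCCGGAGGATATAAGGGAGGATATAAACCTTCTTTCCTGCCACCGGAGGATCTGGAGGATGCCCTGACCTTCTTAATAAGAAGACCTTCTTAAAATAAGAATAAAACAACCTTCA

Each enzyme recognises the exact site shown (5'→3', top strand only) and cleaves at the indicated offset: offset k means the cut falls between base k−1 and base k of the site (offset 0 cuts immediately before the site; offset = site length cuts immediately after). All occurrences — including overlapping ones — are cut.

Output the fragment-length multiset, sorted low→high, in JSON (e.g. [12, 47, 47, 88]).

Per-enzyme occurrences:
  SqiV ACCTTCTT/1: at [30, 54, 113, 153, 170, 201] ⇒ [0, 31, 55, 114, 154, 171]
  NpsII ATAA/3: at [15, 49, 97, 109, 162, 181, 187] ⇒ [18, 52, 100, 112, 165, 184, 190]
  RvuX GGAGGAT/5: at [21, 63, 78, 90, 102, 131, 140] ⇒ [26, 68, 83, 95, 107, 136, 145]

Pooled cuts: [0, 18, 26, 31, 52, 55, 68, 83, 95, 100, 107, 112, 114, 136, 145, 154, 165, 171, 184, 190]

Fragment lengths:
  0→18: 18 bp
  18→26: 8 bp
  26→31: 5 bp
  31→52: 21 bp
  52→55: 3 bp
  55→68: 13 bp
  68→83: 15 bp
  83→95: 12 bp
  95→100: 5 bp
  100→107: 7 bp
  107→112: 5 bp
  112→114: 2 bp
  114→136: 22 bp
  136→145: 9 bp
  145→154: 9 bp
  154→165: 11 bp
  165→171: 6 bp
  171→184: 13 bp
  184→190: 6 bp
  190→0 (wrap): 202-190+0 = 12 bp

[2,3,5,5,5,6,6,7,8,9,9,11,12,12,13,13,15,18,21,22]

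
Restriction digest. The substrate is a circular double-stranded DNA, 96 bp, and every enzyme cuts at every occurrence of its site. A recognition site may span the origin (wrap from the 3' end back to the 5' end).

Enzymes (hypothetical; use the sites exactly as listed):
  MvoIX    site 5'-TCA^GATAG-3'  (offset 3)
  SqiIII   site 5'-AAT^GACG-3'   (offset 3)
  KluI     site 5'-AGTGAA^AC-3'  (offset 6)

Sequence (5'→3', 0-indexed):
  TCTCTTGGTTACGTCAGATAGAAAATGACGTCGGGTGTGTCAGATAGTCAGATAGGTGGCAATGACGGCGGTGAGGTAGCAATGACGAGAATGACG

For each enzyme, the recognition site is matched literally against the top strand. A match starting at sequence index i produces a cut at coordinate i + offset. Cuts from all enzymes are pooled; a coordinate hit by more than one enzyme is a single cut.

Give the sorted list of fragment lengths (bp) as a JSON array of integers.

Per-enzyme occurrences:
  MvoIX TCAGATAG/3: at [13, 39, 47] ⇒ [16, 42, 50]
  SqiIII AATGACG/3: at [23, 60, 80, 89] ⇒ [26, 63, 83, 92]
  KluI (AGTGAAAC, off=6): no sites

Pooled cuts: [16, 26, 42, 50, 63, 83, 92]

Fragments:
  16→26: 10 bp
  26→42: 16 bp
  42→50: 8 bp
  50→63: 13 bp
  63→83: 20 bp
  83→92: 9 bp
  92→16 (wrap): 96-92+16 = 20 bp

[8,9,10,13,16,20,20]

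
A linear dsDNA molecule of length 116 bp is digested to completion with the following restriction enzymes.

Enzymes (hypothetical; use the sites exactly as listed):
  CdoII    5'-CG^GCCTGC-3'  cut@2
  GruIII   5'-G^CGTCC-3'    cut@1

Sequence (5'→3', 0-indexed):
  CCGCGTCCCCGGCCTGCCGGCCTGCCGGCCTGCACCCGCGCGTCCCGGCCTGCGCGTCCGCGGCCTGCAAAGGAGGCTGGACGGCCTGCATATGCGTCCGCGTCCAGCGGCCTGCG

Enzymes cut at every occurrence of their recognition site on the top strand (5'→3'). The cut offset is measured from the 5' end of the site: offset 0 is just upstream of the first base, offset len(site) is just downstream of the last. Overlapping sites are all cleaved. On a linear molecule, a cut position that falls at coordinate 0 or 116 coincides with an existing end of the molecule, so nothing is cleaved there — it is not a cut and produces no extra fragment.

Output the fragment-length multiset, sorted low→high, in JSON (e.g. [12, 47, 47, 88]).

[3,6,7,7,7,8,8,8,8,9,11,13,21]

Site scan:
  CdoII CGGCCTGC/2: at [9, 17, 25, 45, 60, 81, 107] ⇒ [11, 19, 27, 47, 62, 83, 109]
  GruIII GCGTCC/1: at [2, 39, 53, 93, 99] ⇒ [3, 40, 54, 94, 100]

All cut coordinates (distinct, sorted): [3, 11, 19, 27, 40, 47, 54, 62, 83, 94, 100, 109]

Fragment lengths:
  [0,3): 3 bp
  [3,11): 8 bp
  [11,19): 8 bp
  [19,27): 8 bp
  [27,40): 13 bp
  [40,47): 7 bp
  [47,54): 7 bp
  [54,62): 8 bp
  [62,83): 21 bp
  [83,94): 11 bp
  [94,100): 6 bp
  [100,109): 9 bp
  [109,116): 7 bp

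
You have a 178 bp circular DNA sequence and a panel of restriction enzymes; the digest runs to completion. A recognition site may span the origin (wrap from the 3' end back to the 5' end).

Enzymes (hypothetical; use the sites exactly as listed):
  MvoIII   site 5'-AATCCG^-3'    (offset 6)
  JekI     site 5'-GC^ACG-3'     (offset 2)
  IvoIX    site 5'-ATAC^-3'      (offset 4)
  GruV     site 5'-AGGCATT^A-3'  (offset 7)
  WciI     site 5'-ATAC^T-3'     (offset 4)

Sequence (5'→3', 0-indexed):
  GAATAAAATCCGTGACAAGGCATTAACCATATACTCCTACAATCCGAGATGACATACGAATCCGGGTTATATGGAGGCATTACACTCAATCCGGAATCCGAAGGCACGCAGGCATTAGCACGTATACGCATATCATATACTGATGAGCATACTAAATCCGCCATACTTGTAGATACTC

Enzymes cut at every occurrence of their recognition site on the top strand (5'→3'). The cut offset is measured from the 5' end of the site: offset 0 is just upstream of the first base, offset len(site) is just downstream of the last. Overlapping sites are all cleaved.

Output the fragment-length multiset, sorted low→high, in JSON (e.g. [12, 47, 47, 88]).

[3,5,6,7,7,8,8,10,10,11,11,12,12,12,12,13,14,17]

Per-enzyme occurrences:
  MvoIII (AATCCG, off=6): starts [6, 40, 58, 87, 94, 154] → cuts [12, 46, 64, 93, 100, 160]
  JekI (GCACG, off=2): starts [103, 117] → cuts [105, 119]
  IvoIX (ATAC, off=4): starts [30, 53, 123, 136, 148, 162, 172] → cuts [34, 57, 127, 140, 152, 166, 176]
  GruV (AGGCATTA, off=7): starts [17, 74, 109] → cuts [24, 81, 116]
  WciI (ATACT, off=4): starts [30, 136, 148, 162, 172] → cuts [34, 140, 152, 166, 176]

Pooled cuts: [12, 24, 34, 46, 57, 64, 81, 93, 100, 105, 116, 119, 127, 140, 152, 160, 166, 176]

Fragment lengths:
  12→24: 12 bp
  24→34: 10 bp
  34→46: 12 bp
  46→57: 11 bp
  57→64: 7 bp
  64→81: 17 bp
  81→93: 12 bp
  93→100: 7 bp
  100→105: 5 bp
  105→116: 11 bp
  116→119: 3 bp
  119→127: 8 bp
  127→140: 13 bp
  140→152: 12 bp
  152→160: 8 bp
  160→166: 6 bp
  166→176: 10 bp
  176→12 (wrap): 178-176+12 = 14 bp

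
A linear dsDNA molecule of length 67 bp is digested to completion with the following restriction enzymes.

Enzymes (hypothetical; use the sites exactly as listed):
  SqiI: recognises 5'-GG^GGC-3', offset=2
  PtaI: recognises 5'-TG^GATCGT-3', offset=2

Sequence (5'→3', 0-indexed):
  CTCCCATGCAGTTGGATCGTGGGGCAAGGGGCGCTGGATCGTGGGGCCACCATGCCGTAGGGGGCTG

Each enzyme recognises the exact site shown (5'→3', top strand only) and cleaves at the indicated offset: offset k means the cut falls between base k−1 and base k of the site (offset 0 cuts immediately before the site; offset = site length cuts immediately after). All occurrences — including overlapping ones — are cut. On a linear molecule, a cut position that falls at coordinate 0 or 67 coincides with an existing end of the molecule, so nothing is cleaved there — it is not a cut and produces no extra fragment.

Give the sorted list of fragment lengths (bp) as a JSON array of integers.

Per-enzyme occurrences:
  SqiI GGGGC/2: at [20, 27, 42, 60] ⇒ [22, 29, 44, 62]
  PtaI TGGATCGT/2: at [12, 34] ⇒ [14, 36]

Pooled cuts: [14, 22, 29, 36, 44, 62]

Fragments:
  [0,14): 14 bp
  [14,22): 8 bp
  [22,29): 7 bp
  [29,36): 7 bp
  [36,44): 8 bp
  [44,62): 18 bp
  [62,67): 5 bp

[5,7,7,8,8,14,18]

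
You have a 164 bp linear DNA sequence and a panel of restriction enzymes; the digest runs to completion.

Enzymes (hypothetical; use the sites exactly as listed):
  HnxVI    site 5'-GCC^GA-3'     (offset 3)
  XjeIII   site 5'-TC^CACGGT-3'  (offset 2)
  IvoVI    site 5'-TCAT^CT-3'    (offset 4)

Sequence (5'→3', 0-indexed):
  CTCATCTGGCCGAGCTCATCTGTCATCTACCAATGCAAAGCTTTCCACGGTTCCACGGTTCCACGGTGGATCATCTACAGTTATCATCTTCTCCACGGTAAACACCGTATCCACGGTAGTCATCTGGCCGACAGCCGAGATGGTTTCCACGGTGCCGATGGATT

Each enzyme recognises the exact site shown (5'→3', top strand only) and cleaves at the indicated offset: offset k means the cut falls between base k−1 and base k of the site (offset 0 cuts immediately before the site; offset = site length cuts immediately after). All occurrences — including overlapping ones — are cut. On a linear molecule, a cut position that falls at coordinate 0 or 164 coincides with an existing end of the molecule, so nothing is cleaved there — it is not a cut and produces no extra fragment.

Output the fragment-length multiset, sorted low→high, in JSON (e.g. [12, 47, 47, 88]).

[5,6,6,6,7,7,8,8,8,8,9,11,12,13,13,18,19]

Per-enzyme occurrences:
  HnxVI (GCCGA, off=3): starts [8, 126, 133, 153] → cuts [11, 129, 136, 156]
  XjeIII (TCCACGGT, off=2): starts [43, 51, 59, 91, 109, 145] → cuts [45, 53, 61, 93, 111, 147]
  IvoVI (TCATCT, off=4): starts [1, 15, 22, 70, 83, 119] → cuts [5, 19, 26, 74, 87, 123]

Pooled cuts: [5, 11, 19, 26, 45, 53, 61, 74, 87, 93, 111, 123, 129, 136, 147, 156]

Fragments:
  [0,5): 5 bp
  [5,11): 6 bp
  [11,19): 8 bp
  [19,26): 7 bp
  [26,45): 19 bp
  [45,53): 8 bp
  [53,61): 8 bp
  [61,74): 13 bp
  [74,87): 13 bp
  [87,93): 6 bp
  [93,111): 18 bp
  [111,123): 12 bp
  [123,129): 6 bp
  [129,136): 7 bp
  [136,147): 11 bp
  [147,156): 9 bp
  [156,164): 8 bp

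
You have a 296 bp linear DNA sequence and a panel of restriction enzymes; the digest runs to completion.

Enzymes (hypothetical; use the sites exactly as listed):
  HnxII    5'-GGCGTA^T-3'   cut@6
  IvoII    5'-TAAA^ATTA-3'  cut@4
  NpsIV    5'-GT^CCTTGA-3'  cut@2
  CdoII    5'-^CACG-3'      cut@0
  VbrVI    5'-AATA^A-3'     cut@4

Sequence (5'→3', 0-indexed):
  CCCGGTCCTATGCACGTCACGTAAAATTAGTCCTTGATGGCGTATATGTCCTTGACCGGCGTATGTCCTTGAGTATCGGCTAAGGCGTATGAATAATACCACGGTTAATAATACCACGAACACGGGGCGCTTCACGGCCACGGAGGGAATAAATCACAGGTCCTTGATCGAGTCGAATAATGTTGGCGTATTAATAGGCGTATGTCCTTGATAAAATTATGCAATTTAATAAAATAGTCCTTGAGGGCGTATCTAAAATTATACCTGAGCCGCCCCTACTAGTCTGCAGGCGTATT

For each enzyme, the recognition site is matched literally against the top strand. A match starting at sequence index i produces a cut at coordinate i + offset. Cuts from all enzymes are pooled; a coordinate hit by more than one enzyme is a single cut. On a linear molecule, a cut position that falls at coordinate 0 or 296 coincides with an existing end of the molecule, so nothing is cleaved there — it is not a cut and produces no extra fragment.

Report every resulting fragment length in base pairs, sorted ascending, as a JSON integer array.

[2,3,3,4,4,5,5,6,6,6,6,6,7,8,10,10,11,11,12,12,12,13,13,13,14,16,18,23,37]

Per-enzyme occurrences:
  HnxII GGCGTAT/6: at [38, 57, 83, 184, 196, 245, 288] ⇒ [44, 63, 89, 190, 202, 251, 294]
  IvoII TAAAATTA/4: at [21, 211, 253] ⇒ [25, 215, 257]
  NpsIV GTCCTTGA/2: at [29, 47, 64, 159, 203, 236] ⇒ [31, 49, 66, 161, 205, 238]
  CdoII CACG/0: at [12, 17, 99, 114, 120, 132, 138] ⇒ [12, 17, 99, 114, 120, 132, 138]
  VbrVI AATAA/4: at [91, 106, 147, 175, 227] ⇒ [95, 110, 151, 179, 231]

Pooled cuts: [12, 17, 25, 31, 44, 49, 63, 66, 89, 95, 99, 110, 114, 120, 132, 138, 151, 161, 179, 190, 202, 205, 215, 231, 238, 251, 257, 294]

Fragments:
  [0,12): 12 bp
  [12,17): 5 bp
  [17,25): 8 bp
  [25,31): 6 bp
  [31,44): 13 bp
  [44,49): 5 bp
  [49,63): 14 bp
  [63,66): 3 bp
  [66,89): 23 bp
  [89,95): 6 bp
  [95,99): 4 bp
  [99,110): 11 bp
  [110,114): 4 bp
  [114,120): 6 bp
  [120,132): 12 bp
  [132,138): 6 bp
  [138,151): 13 bp
  [151,161): 10 bp
  [161,179): 18 bp
  [179,190): 11 bp
  [190,202): 12 bp
  [202,205): 3 bp
  [205,215): 10 bp
  [215,231): 16 bp
  [231,238): 7 bp
  [238,251): 13 bp
  [251,257): 6 bp
  [257,294): 37 bp
  [294,296): 2 bp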